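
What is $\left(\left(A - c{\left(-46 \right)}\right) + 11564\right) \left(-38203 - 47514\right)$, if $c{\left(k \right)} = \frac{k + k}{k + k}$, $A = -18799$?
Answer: $620248212$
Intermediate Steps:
$c{\left(k \right)} = 1$ ($c{\left(k \right)} = \frac{2 k}{2 k} = 2 k \frac{1}{2 k} = 1$)
$\left(\left(A - c{\left(-46 \right)}\right) + 11564\right) \left(-38203 - 47514\right) = \left(\left(-18799 - 1\right) + 11564\right) \left(-38203 - 47514\right) = \left(\left(-18799 - 1\right) + 11564\right) \left(-85717\right) = \left(-18800 + 11564\right) \left(-85717\right) = \left(-7236\right) \left(-85717\right) = 620248212$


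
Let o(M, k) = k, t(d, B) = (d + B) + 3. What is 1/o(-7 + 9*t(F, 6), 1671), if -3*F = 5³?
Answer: 1/1671 ≈ 0.00059844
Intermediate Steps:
F = -125/3 (F = -⅓*5³ = -⅓*125 = -125/3 ≈ -41.667)
t(d, B) = 3 + B + d (t(d, B) = (B + d) + 3 = 3 + B + d)
1/o(-7 + 9*t(F, 6), 1671) = 1/1671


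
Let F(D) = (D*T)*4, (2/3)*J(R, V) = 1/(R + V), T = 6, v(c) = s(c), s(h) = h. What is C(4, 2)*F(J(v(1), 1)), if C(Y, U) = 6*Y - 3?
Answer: 378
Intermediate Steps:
C(Y, U) = -3 + 6*Y
v(c) = c
J(R, V) = 3/(2*(R + V))
F(D) = 24*D (F(D) = (D*6)*4 = (6*D)*4 = 24*D)
C(4, 2)*F(J(v(1), 1)) = (-3 + 6*4)*(24*(3/(2*(1 + 1)))) = (-3 + 24)*(24*((3/2)/2)) = 21*(24*((3/2)*(½))) = 21*(24*(¾)) = 21*18 = 378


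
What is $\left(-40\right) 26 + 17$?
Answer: $-1023$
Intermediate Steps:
$\left(-40\right) 26 + 17 = -1040 + 17 = -1023$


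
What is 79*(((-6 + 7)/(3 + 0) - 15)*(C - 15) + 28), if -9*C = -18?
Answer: 51824/3 ≈ 17275.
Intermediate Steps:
C = 2 (C = -⅑*(-18) = 2)
79*(((-6 + 7)/(3 + 0) - 15)*(C - 15) + 28) = 79*(((-6 + 7)/(3 + 0) - 15)*(2 - 15) + 28) = 79*((1/3 - 15)*(-13) + 28) = 79*((1*(⅓) - 15)*(-13) + 28) = 79*((⅓ - 15)*(-13) + 28) = 79*(-44/3*(-13) + 28) = 79*(572/3 + 28) = 79*(656/3) = 51824/3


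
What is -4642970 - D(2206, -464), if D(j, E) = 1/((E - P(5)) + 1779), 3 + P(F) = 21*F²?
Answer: -3681875211/793 ≈ -4.6430e+6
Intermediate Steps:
P(F) = -3 + 21*F²
D(j, E) = 1/(1257 + E) (D(j, E) = 1/((E - (-3 + 21*5²)) + 1779) = 1/((E - (-3 + 21*25)) + 1779) = 1/((E - (-3 + 525)) + 1779) = 1/((E - 1*522) + 1779) = 1/((E - 522) + 1779) = 1/((-522 + E) + 1779) = 1/(1257 + E))
-4642970 - D(2206, -464) = -4642970 - 1/(1257 - 464) = -4642970 - 1/793 = -3681875211/793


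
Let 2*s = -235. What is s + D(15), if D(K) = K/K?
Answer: -233/2 ≈ -116.50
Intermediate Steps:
s = -235/2 (s = (1/2)*(-235) = -235/2 ≈ -117.50)
D(K) = 1
s + D(15) = -235/2 + 1 = -233/2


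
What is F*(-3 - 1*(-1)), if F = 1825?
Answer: -3650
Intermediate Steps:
F*(-3 - 1*(-1)) = 1825*(-3 - 1*(-1)) = 1825*(-3 + 1) = 1825*(-2) = -3650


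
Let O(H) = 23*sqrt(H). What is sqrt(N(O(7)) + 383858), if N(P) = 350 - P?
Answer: sqrt(384208 - 23*sqrt(7)) ≈ 619.80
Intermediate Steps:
sqrt(N(O(7)) + 383858) = sqrt((350 - 23*sqrt(7)) + 383858) = sqrt(384208 - 23*sqrt(7))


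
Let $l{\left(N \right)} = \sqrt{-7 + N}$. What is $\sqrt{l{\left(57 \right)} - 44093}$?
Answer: $\sqrt{-44093 + 5 \sqrt{2}} \approx 209.97 i$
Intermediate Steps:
$\sqrt{l{\left(57 \right)} - 44093} = \sqrt{\sqrt{-7 + 57} - 44093} = \sqrt{\sqrt{50} - 44093} = \sqrt{5 \sqrt{2} - 44093} = \sqrt{-44093 + 5 \sqrt{2}}$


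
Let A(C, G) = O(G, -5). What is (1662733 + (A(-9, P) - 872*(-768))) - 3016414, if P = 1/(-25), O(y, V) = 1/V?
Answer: -3419926/5 ≈ -6.8399e+5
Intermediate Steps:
P = -1/25 ≈ -0.040000
A(C, G) = -1/5 (A(C, G) = 1/(-5) = -1/5)
(1662733 + (A(-9, P) - 872*(-768))) - 3016414 = (1662733 + (-1/5 - 872*(-768))) - 3016414 = (1662733 + (-1/5 + 669696)) - 3016414 = (1662733 + 3348479/5) - 3016414 = 11662144/5 - 3016414 = -3419926/5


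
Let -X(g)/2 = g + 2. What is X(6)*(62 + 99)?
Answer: -2576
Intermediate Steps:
X(g) = -4 - 2*g (X(g) = -2*(g + 2) = -2*(2 + g) = -4 - 2*g)
X(6)*(62 + 99) = (-4 - 2*6)*(62 + 99) = (-4 - 12)*161 = -16*161 = -2576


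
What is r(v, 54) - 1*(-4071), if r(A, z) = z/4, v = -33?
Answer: 8169/2 ≈ 4084.5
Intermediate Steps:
r(A, z) = z/4 (r(A, z) = z*(1/4) = z/4)
r(v, 54) - 1*(-4071) = (1/4)*54 - 1*(-4071) = 27/2 + 4071 = 8169/2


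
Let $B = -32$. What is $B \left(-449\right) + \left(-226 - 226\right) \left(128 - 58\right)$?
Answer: $-17272$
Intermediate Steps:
$B \left(-449\right) + \left(-226 - 226\right) \left(128 - 58\right) = \left(-32\right) \left(-449\right) + \left(-226 - 226\right) \left(128 - 58\right) = 14368 - 31640 = -17272$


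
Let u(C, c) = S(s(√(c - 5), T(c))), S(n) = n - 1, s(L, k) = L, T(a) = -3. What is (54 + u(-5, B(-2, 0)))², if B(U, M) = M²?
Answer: (53 + I*√5)² ≈ 2804.0 + 237.02*I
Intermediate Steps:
S(n) = -1 + n
u(C, c) = -1 + √(-5 + c) (u(C, c) = -1 + √(c - 5) = -1 + √(-5 + c))
(54 + u(-5, B(-2, 0)))² = (54 + (-1 + √(-5 + 0²)))² = (54 + (-1 + √(-5 + 0)))² = (54 + (-1 + √(-5)))² = (54 + (-1 + I*√5))² = (53 + I*√5)²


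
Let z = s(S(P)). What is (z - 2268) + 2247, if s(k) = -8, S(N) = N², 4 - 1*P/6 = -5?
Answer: -29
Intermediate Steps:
P = 54 (P = 24 - 6*(-5) = 24 + 30 = 54)
z = -8
(z - 2268) + 2247 = (-8 - 2268) + 2247 = -2276 + 2247 = -29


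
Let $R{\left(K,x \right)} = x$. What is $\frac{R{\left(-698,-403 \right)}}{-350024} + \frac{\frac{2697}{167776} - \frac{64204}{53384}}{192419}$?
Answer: $\frac{10793979266445821}{9425551066162792736} \approx 0.0011452$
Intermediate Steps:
$\frac{R{\left(-698,-403 \right)}}{-350024} + \frac{\frac{2697}{167776} - \frac{64204}{53384}}{192419} = - \frac{403}{-350024} + \frac{\frac{2697}{167776} - \frac{64204}{53384}}{192419} = \left(-403\right) \left(- \frac{1}{350024}\right) + \left(2697 \cdot \frac{1}{167776} - \frac{16051}{13346}\right) \frac{1}{192419} = \frac{403}{350024} + \left(\frac{2697}{167776} - \frac{16051}{13346}\right) \frac{1}{192419} = \frac{403}{350024} - \frac{1328489207}{215426395130912} = \frac{10793979266445821}{9425551066162792736}$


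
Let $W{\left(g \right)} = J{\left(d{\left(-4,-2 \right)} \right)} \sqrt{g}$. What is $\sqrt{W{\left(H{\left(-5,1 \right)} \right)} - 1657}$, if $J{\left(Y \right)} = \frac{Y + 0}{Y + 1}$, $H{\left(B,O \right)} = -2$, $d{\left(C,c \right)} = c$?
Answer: $\sqrt{-1657 + 2 i \sqrt{2}} \approx 0.0347 + 40.706 i$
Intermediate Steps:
$J{\left(Y \right)} = \frac{Y}{1 + Y}$
$W{\left(g \right)} = 2 \sqrt{g}$ ($W{\left(g \right)} = - \frac{2}{1 - 2} \sqrt{g} = - \frac{2}{-1} \sqrt{g} = \left(-2\right) \left(-1\right) \sqrt{g} = 2 \sqrt{g}$)
$\sqrt{W{\left(H{\left(-5,1 \right)} \right)} - 1657} = \sqrt{2 \sqrt{-2} - 1657} = \sqrt{2 i \sqrt{2} - 1657} = \sqrt{-1657 + 2 i \sqrt{2}}$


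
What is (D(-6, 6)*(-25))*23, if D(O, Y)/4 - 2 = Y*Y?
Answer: -87400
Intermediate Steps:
D(O, Y) = 8 + 4*Y**2 (D(O, Y) = 8 + 4*(Y*Y) = 8 + 4*Y**2)
(D(-6, 6)*(-25))*23 = ((8 + 4*6**2)*(-25))*23 = ((8 + 4*36)*(-25))*23 = ((8 + 144)*(-25))*23 = (152*(-25))*23 = -3800*23 = -87400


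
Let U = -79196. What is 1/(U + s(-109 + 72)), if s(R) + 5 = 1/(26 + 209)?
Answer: -235/18612234 ≈ -1.2626e-5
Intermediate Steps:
s(R) = -1174/235 (s(R) = -5 + 1/(26 + 209) = -5 + 1/235 = -1174/235)
1/(U + s(-109 + 72)) = 1/(-79196 - 1174/235) = 1/(-18612234/235) = -235/18612234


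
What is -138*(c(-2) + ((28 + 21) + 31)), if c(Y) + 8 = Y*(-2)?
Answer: -10488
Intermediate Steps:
c(Y) = -8 - 2*Y (c(Y) = -8 + Y*(-2) = -8 - 2*Y)
-138*(c(-2) + ((28 + 21) + 31)) = -138*((-8 - 2*(-2)) + ((28 + 21) + 31)) = -138*((-8 + 4) + (49 + 31)) = -138*(-4 + 80) = -138*76 = -10488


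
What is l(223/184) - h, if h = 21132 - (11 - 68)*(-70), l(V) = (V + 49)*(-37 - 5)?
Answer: -1771083/92 ≈ -19251.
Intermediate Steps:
l(V) = -2058 - 42*V (l(V) = (49 + V)*(-42) = -2058 - 42*V)
h = 17142 (h = 21132 - (-57)*(-70) = 21132 - 1*3990 = 21132 - 3990 = 17142)
l(223/184) - h = (-2058 - 9366/184) - 1*17142 = (-2058 - 9366/184) - 17142 = (-2058 - 42*223/184) - 17142 = (-2058 - 4683/92) - 17142 = -194019/92 - 17142 = -1771083/92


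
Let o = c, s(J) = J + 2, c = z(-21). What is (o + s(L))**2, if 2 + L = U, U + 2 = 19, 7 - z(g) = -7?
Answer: 961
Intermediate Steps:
z(g) = 14 (z(g) = 7 - 1*(-7) = 7 + 7 = 14)
U = 17 (U = -2 + 19 = 17)
c = 14
L = 15 (L = -2 + 17 = 15)
s(J) = 2 + J
o = 14
(o + s(L))**2 = (14 + (2 + 15))**2 = (14 + 17)**2 = 31**2 = 961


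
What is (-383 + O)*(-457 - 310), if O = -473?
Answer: 656552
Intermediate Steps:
(-383 + O)*(-457 - 310) = (-383 - 473)*(-457 - 310) = -856*(-767) = 656552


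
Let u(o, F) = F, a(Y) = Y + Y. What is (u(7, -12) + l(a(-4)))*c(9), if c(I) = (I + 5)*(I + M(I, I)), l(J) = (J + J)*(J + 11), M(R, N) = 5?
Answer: -11760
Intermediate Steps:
a(Y) = 2*Y
l(J) = 2*J*(11 + J) (l(J) = (2*J)*(11 + J) = 2*J*(11 + J))
c(I) = (5 + I)² (c(I) = (I + 5)*(I + 5) = (5 + I)*(5 + I) = (5 + I)²)
(u(7, -12) + l(a(-4)))*c(9) = (-12 + 2*(2*(-4))*(11 + 2*(-4)))*(25 + 9² + 10*9) = (-12 + 2*(-8)*(11 - 8))*(25 + 81 + 90) = (-12 + 2*(-8)*3)*196 = (-12 - 48)*196 = -60*196 = -11760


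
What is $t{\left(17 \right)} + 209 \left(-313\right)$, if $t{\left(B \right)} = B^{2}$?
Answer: $-65128$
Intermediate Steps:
$t{\left(17 \right)} + 209 \left(-313\right) = 17^{2} + 209 \left(-313\right) = 289 - 65417 = -65128$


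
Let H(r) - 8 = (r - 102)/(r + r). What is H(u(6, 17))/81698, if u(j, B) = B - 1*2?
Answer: 51/816980 ≈ 6.2425e-5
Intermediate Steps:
u(j, B) = -2 + B (u(j, B) = B - 2 = -2 + B)
H(r) = 8 + (-102 + r)/(2*r) (H(r) = 8 + (r - 102)/(r + r) = 8 + (-102 + r)/((2*r)) = 8 + (-102 + r)*(1/(2*r)) = 8 + (-102 + r)/(2*r))
H(u(6, 17))/81698 = (17/2 - 51/(-2 + 17))/81698 = (17/2 - 51/15)*(1/81698) = (17/2 - 51*1/15)*(1/81698) = (17/2 - 17/5)*(1/81698) = (51/10)*(1/81698) = 51/816980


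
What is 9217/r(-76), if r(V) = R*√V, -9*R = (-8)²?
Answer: 82953*I*√19/2432 ≈ 148.68*I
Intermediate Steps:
R = -64/9 (R = -⅑*(-8)² = -⅑*64 = -64/9 ≈ -7.1111)
r(V) = -64*√V/9
9217/r(-76) = 9217/((-128*I*√19/9)) = 9217*(9*I*√19/2432) = 82953*I*√19/2432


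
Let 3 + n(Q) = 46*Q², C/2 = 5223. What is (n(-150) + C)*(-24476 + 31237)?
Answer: 7068240123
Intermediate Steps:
C = 10446 (C = 2*5223 = 10446)
n(Q) = -3 + 46*Q²
(n(-150) + C)*(-24476 + 31237) = ((-3 + 46*(-150)²) + 10446)*(-24476 + 31237) = ((-3 + 46*22500) + 10446)*6761 = ((-3 + 1035000) + 10446)*6761 = (1034997 + 10446)*6761 = 1045443*6761 = 7068240123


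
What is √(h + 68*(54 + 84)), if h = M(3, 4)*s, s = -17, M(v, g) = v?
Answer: 3*√1037 ≈ 96.607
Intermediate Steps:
h = -51 (h = 3*(-17) = -51)
√(h + 68*(54 + 84)) = √(-51 + 68*(54 + 84)) = √(-51 + 68*138) = √(-51 + 9384) = √9333 = 3*√1037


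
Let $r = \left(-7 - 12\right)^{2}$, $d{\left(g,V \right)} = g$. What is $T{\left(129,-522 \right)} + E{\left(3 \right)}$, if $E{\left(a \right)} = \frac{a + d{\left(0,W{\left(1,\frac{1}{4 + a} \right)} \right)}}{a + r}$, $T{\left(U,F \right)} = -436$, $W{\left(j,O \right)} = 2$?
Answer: $- \frac{158701}{364} \approx -435.99$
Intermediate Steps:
$r = 361$ ($r = \left(-19\right)^{2} = 361$)
$E{\left(a \right)} = \frac{a}{361 + a}$ ($E{\left(a \right)} = \frac{a + 0}{a + 361} = \frac{a}{361 + a}$)
$T{\left(129,-522 \right)} + E{\left(3 \right)} = -436 + \frac{3}{361 + 3} = -436 + \frac{3}{364} = - \frac{158701}{364}$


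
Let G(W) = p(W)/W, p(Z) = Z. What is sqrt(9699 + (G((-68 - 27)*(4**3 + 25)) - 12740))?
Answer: 4*I*sqrt(190) ≈ 55.136*I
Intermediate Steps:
G(W) = 1 (G(W) = W/W = 1)
sqrt(9699 + (G((-68 - 27)*(4**3 + 25)) - 12740)) = sqrt(9699 + (1 - 12740)) = sqrt(9699 - 12739) = sqrt(-3040) = 4*I*sqrt(190)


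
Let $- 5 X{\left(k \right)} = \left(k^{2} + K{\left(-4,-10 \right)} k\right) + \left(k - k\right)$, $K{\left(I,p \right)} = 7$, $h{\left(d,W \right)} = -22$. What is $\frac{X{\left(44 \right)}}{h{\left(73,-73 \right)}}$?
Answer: $\frac{102}{5} \approx 20.4$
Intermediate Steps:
$X{\left(k \right)} = - \frac{7 k}{5} - \frac{k^{2}}{5}$ ($X{\left(k \right)} = - \frac{\left(k^{2} + 7 k\right) + \left(k - k\right)}{5} = - \frac{\left(k^{2} + 7 k\right) + 0}{5} = - \frac{k^{2} + 7 k}{5} = - \frac{7 k}{5} - \frac{k^{2}}{5}$)
$\frac{X{\left(44 \right)}}{h{\left(73,-73 \right)}} = \frac{\left(- \frac{1}{5}\right) 44 \left(7 + 44\right)}{-22} = \left(- \frac{1}{5}\right) 44 \cdot 51 \left(- \frac{1}{22}\right) = \left(- \frac{2244}{5}\right) \left(- \frac{1}{22}\right) = \frac{102}{5}$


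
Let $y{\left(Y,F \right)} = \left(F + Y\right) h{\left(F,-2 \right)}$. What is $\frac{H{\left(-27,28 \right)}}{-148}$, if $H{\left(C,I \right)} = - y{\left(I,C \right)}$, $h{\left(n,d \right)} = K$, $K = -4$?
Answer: $- \frac{1}{37} \approx -0.027027$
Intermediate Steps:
$h{\left(n,d \right)} = -4$
$y{\left(Y,F \right)} = - 4 F - 4 Y$ ($y{\left(Y,F \right)} = \left(F + Y\right) \left(-4\right) = - 4 F - 4 Y$)
$H{\left(C,I \right)} = 4 C + 4 I$ ($H{\left(C,I \right)} = - (- 4 C - 4 I) = 4 C + 4 I$)
$\frac{H{\left(-27,28 \right)}}{-148} = \frac{4 \left(-27\right) + 4 \cdot 28}{-148} = \left(-108 + 112\right) \left(- \frac{1}{148}\right) = 4 \left(- \frac{1}{148}\right) = - \frac{1}{37}$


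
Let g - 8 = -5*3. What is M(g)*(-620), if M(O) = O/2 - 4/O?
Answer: 12710/7 ≈ 1815.7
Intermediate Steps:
g = -7 (g = 8 - 5*3 = 8 - 15 = -7)
M(O) = O/2 - 4/O (M(O) = O*(½) - 4/O = O/2 - 4/O)
M(g)*(-620) = ((½)*(-7) - 4/(-7))*(-620) = (-7/2 - 4*(-⅐))*(-620) = (-7/2 + 4/7)*(-620) = -41/14*(-620) = 12710/7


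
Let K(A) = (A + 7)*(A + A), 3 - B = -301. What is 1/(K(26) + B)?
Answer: 1/2020 ≈ 0.00049505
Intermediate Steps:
B = 304 (B = 3 - 1*(-301) = 3 + 301 = 304)
K(A) = 2*A*(7 + A) (K(A) = (7 + A)*(2*A) = 2*A*(7 + A))
1/(K(26) + B) = 1/(2*26*(7 + 26) + 304) = 1/(2*26*33 + 304) = 1/(1716 + 304) = 1/2020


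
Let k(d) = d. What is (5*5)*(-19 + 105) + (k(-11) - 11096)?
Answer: -8957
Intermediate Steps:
(5*5)*(-19 + 105) + (k(-11) - 11096) = (5*5)*(-19 + 105) + (-11 - 11096) = 25*86 - 11107 = 2150 - 11107 = -8957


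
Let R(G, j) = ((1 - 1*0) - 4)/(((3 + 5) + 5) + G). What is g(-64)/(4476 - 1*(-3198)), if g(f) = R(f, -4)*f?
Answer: -32/65229 ≈ -0.00049058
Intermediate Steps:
R(G, j) = -3/(13 + G) (R(G, j) = ((1 + 0) - 4)/((8 + 5) + G) = (1 - 4)/(13 + G) = -3/(13 + G))
g(f) = -3*f/(13 + f) (g(f) = (-3/(13 + f))*f = -3*f/(13 + f))
g(-64)/(4476 - 1*(-3198)) = (-3*(-64)/(13 - 64))/(4476 - 1*(-3198)) = (-3*(-64)/(-51))/(4476 + 3198) = -3*(-64)*(-1/51)/7674 = -64/17*1/7674 = -32/65229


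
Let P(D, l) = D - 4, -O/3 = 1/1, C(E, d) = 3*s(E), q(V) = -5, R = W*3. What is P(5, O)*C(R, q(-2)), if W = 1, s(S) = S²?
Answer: 27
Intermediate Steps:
R = 3 (R = 1*3 = 3)
C(E, d) = 3*E²
O = -3 (O = -3/1 = -3*1 = -3)
P(D, l) = -4 + D
P(5, O)*C(R, q(-2)) = (-4 + 5)*(3*3²) = 1*(3*9) = 1*27 = 27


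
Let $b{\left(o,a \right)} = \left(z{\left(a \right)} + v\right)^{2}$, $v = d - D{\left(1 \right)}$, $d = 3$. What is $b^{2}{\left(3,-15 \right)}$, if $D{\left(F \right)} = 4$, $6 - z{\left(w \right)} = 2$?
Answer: $81$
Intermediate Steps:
$z{\left(w \right)} = 4$ ($z{\left(w \right)} = 6 - 2 = 4$)
$v = -1$ ($v = 3 - 4 = -1$)
$b{\left(o,a \right)} = 9$ ($b{\left(o,a \right)} = \left(4 - 1\right)^{2} = 3^{2} = 9$)
$b^{2}{\left(3,-15 \right)} = 9^{2} = 81$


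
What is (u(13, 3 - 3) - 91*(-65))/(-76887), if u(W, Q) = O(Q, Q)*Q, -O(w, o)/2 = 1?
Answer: -5915/76887 ≈ -0.076931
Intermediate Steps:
O(w, o) = -2 (O(w, o) = -2*1 = -2)
u(W, Q) = -2*Q
(u(13, 3 - 3) - 91*(-65))/(-76887) = (-2*(3 - 3) - 91*(-65))/(-76887) = (-2*0 + 5915)*(-1/76887) = (0 + 5915)*(-1/76887) = 5915*(-1/76887) = -5915/76887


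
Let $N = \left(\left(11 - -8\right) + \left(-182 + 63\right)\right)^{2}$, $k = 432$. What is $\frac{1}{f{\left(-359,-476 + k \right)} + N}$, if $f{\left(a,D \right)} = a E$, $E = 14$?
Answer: $\frac{1}{4974} \approx 0.00020105$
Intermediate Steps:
$f{\left(a,D \right)} = 14 a$ ($f{\left(a,D \right)} = a 14 = 14 a$)
$N = 10000$ ($N = \left(\left(11 + 8\right) - 119\right)^{2} = \left(19 - 119\right)^{2} = \left(-100\right)^{2} = 10000$)
$\frac{1}{f{\left(-359,-476 + k \right)} + N} = \frac{1}{14 \left(-359\right) + 10000} = \frac{1}{-5026 + 10000} = \frac{1}{4974}$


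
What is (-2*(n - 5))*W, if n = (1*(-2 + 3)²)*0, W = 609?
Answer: 6090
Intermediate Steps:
n = 0 (n = (1*1²)*0 = (1*1)*0 = 1*0 = 0)
(-2*(n - 5))*W = -2*(0 - 5)*609 = -2*(-5)*609 = 10*609 = 6090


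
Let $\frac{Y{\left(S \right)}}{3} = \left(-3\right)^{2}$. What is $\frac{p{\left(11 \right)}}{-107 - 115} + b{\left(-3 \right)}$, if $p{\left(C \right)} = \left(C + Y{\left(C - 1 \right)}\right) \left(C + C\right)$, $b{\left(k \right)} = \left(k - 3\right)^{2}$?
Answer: $\frac{3578}{111} \approx 32.234$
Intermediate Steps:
$b{\left(k \right)} = \left(-3 + k\right)^{2}$
$Y{\left(S \right)} = 27$ ($Y{\left(S \right)} = 3 \left(-3\right)^{2} = 3 \cdot 9 = 27$)
$p{\left(C \right)} = 2 C \left(27 + C\right)$ ($p{\left(C \right)} = \left(C + 27\right) \left(C + C\right) = \left(27 + C\right) 2 C = 2 C \left(27 + C\right)$)
$\frac{p{\left(11 \right)}}{-107 - 115} + b{\left(-3 \right)} = \frac{2 \cdot 11 \left(27 + 11\right)}{-107 - 115} + \left(-3 - 3\right)^{2} = \frac{2 \cdot 11 \cdot 38}{-222} + \left(-6\right)^{2} = 836 \left(- \frac{1}{222}\right) + 36 = - \frac{418}{111} + 36 = \frac{3578}{111}$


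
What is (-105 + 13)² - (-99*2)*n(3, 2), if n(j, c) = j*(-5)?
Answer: 5494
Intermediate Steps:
n(j, c) = -5*j
(-105 + 13)² - (-99*2)*n(3, 2) = (-105 + 13)² - (-99*2)*(-5*3) = (-92)² - (-198)*(-15) = 8464 - 1*2970 = 8464 - 2970 = 5494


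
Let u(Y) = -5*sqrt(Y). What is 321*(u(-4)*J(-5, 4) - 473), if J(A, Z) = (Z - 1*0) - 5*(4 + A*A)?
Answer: -151833 + 452610*I ≈ -1.5183e+5 + 4.5261e+5*I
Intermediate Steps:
J(A, Z) = -20 + Z - 5*A**2 (J(A, Z) = (Z + 0) - 5*(4 + A**2) = Z + (-20 - 5*A**2) = -20 + Z - 5*A**2)
321*(u(-4)*J(-5, 4) - 473) = 321*((-10*I)*(-20 + 4 - 5*(-5)**2) - 473) = 321*((-10*I)*(-20 + 4 - 5*25) - 473) = 321*((-10*I)*(-20 + 4 - 125) - 473) = 321*(-10*I*(-141) - 473) = 321*(1410*I - 473) = 321*(-473 + 1410*I) = -151833 + 452610*I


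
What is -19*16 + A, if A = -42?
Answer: -346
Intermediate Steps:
-19*16 + A = -19*16 - 42 = -304 - 42 = -346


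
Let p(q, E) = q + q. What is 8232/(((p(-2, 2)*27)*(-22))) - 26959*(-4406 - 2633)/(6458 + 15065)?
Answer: 18794058088/2130777 ≈ 8820.3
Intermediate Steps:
p(q, E) = 2*q
8232/(((p(-2, 2)*27)*(-22))) - 26959*(-4406 - 2633)/(6458 + 15065) = 8232/((((2*(-2))*27)*(-22))) - 26959*(-4406 - 2633)/(6458 + 15065) = 8232/((-4*27*(-22))) - 26959/(21523/(-7039)) = 8232/((-108*(-22))) - 26959/(21523*(-1/7039)) = 8232/2376 - 26959/(-21523/7039) = 8232*(1/2376) - 26959*(-7039/21523) = 343/99 + 189764401/21523 = 18794058088/2130777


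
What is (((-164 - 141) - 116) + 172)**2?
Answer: 62001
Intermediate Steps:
(((-164 - 141) - 116) + 172)**2 = ((-305 - 116) + 172)**2 = (-421 + 172)**2 = (-249)**2 = 62001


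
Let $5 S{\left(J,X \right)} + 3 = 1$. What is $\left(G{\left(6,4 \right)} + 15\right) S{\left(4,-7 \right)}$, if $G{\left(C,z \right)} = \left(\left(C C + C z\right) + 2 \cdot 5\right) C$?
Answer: $-174$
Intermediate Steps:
$S{\left(J,X \right)} = - \frac{2}{5}$ ($S{\left(J,X \right)} = - \frac{3}{5} + \frac{1}{5} \cdot 1 = - \frac{3}{5} + \frac{1}{5} = - \frac{2}{5}$)
$G{\left(C,z \right)} = C \left(10 + C^{2} + C z\right)$ ($G{\left(C,z \right)} = \left(\left(C^{2} + C z\right) + 10\right) C = \left(10 + C^{2} + C z\right) C = C \left(10 + C^{2} + C z\right)$)
$\left(G{\left(6,4 \right)} + 15\right) S{\left(4,-7 \right)} = \left(6 \left(10 + 6^{2} + 6 \cdot 4\right) + 15\right) \left(- \frac{2}{5}\right) = \left(6 \left(10 + 36 + 24\right) + 15\right) \left(- \frac{2}{5}\right) = \left(6 \cdot 70 + 15\right) \left(- \frac{2}{5}\right) = \left(420 + 15\right) \left(- \frac{2}{5}\right) = 435 \left(- \frac{2}{5}\right) = -174$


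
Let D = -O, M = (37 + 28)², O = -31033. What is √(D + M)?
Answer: 17*√122 ≈ 187.77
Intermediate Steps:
M = 4225 (M = 65² = 4225)
D = 31033 (D = -1*(-31033) = 31033)
√(D + M) = √(31033 + 4225) = √35258 = 17*√122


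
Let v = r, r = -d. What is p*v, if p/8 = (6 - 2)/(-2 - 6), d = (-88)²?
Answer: 30976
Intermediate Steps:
d = 7744
p = -4 (p = 8*((6 - 2)/(-2 - 6)) = 8*(4/(-8)) = 8*(4*(-⅛)) = 8*(-½) = -4)
r = -7744 (r = -1*7744 = -7744)
v = -7744
p*v = -4*(-7744) = 30976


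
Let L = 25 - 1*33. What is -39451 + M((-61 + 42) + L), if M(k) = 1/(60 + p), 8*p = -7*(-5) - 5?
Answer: -10060001/255 ≈ -39451.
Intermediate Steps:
L = -8 (L = 25 - 33 = -8)
p = 15/4 (p = (-7*(-5) - 5)/8 = (35 - 5)/8 = (⅛)*30 = 15/4 ≈ 3.7500)
M(k) = 4/255 (M(k) = 1/(60 + 15/4) = 1/(255/4) = 4/255)
-39451 + M((-61 + 42) + L) = -39451 + 4/255 = -10060001/255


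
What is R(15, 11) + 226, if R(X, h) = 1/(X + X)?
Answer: 6781/30 ≈ 226.03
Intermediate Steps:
R(X, h) = 1/(2*X)
R(15, 11) + 226 = (½)/15 + 226 = (½)*(1/15) + 226 = 1/30 + 226 = 6781/30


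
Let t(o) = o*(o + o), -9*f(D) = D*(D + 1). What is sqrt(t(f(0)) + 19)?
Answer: sqrt(19) ≈ 4.3589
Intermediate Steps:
f(D) = -D*(1 + D)/9 (f(D) = -D*(D + 1)/9 = -D*(1 + D)/9)
t(o) = 2*o**2 (t(o) = o*(2*o) = 2*o**2)
sqrt(t(f(0)) + 19) = sqrt(2*(-1/9*0*(1 + 0))**2 + 19) = sqrt(2*(-1/9*0*1)**2 + 19) = sqrt(2*0**2 + 19) = sqrt(2*0 + 19) = sqrt(0 + 19) = sqrt(19)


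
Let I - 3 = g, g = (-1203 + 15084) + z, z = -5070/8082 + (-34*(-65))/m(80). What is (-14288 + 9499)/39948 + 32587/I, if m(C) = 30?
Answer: 207933900503/93878459142 ≈ 2.2149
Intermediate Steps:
z = 98384/1347 (z = -5070/8082 - 34*(-65)/30 = -5070*1/8082 + 2210*(1/30) = -845/1347 + 221/3 = 98384/1347 ≈ 73.039)
g = 18796091/1347 (g = (-1203 + 15084) + 98384/1347 = 13881 + 98384/1347 = 18796091/1347 ≈ 13954.)
I = 18800132/1347 (I = 3 + 18796091/1347 = 18800132/1347 ≈ 13957.)
(-14288 + 9499)/39948 + 32587/I = (-14288 + 9499)/39948 + 32587/(18800132/1347) = -4789*1/39948 + 32587*(1347/18800132) = -4789/39948 + 43894689/18800132 = 207933900503/93878459142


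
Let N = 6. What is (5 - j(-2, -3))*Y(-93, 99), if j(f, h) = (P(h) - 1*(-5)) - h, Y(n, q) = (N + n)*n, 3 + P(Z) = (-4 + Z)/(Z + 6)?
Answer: 18879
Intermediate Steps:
P(Z) = -3 + (-4 + Z)/(6 + Z) (P(Z) = -3 + (-4 + Z)/(Z + 6) = -3 + (-4 + Z)/(6 + Z))
Y(n, q) = n*(6 + n) (Y(n, q) = (6 + n)*n = n*(6 + n))
j(f, h) = 5 - h + 2*(-11 - h)/(6 + h) (j(f, h) = (2*(-11 - h)/(6 + h) - 1*(-5)) - h = (2*(-11 - h)/(6 + h) + 5) - h = (5 + 2*(-11 - h)/(6 + h)) - h = 5 - h + 2*(-11 - h)/(6 + h))
(5 - j(-2, -3))*Y(-93, 99) = (5 - (8 - 1*(-3)**2 - 3*(-3))/(6 - 3))*(-93*(6 - 93)) = (5 - (8 - 1*9 + 9)/3)*(-93*(-87)) = (5 - (8 - 9 + 9)/3)*8091 = (5 - 8/3)*8091 = (7/3)*8091 = 18879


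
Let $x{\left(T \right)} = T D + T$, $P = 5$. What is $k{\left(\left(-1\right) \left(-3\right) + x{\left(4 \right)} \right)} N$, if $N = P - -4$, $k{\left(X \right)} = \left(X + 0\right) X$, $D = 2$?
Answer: $2025$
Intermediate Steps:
$x{\left(T \right)} = 3 T$ ($x{\left(T \right)} = T 2 + T = 2 T + T = 3 T$)
$k{\left(X \right)} = X^{2}$ ($k{\left(X \right)} = X X = X^{2}$)
$N = 9$ ($N = 5 - -4 = 5 + 4 = 9$)
$k{\left(\left(-1\right) \left(-3\right) + x{\left(4 \right)} \right)} N = \left(\left(-1\right) \left(-3\right) + 3 \cdot 4\right)^{2} \cdot 9 = \left(3 + 12\right)^{2} \cdot 9 = 15^{2} \cdot 9 = 225 \cdot 9 = 2025$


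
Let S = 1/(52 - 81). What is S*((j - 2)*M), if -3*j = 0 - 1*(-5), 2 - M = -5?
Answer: 77/87 ≈ 0.88506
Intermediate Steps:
M = 7 (M = 2 - 1*(-5) = 2 + 5 = 7)
j = -5/3 (j = -(0 - 1*(-5))/3 = -(0 + 5)/3 = -⅓*5 = -5/3 ≈ -1.6667)
S = -1/29 (S = 1/(-29) = -1/29 ≈ -0.034483)
S*((j - 2)*M) = -(-5/3 - 2)*7/29 = -(-11)*7/87 = -1/29*(-77/3) = 77/87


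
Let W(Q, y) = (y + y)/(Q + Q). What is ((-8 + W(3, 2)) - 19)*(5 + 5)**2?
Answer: -7900/3 ≈ -2633.3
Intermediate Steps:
W(Q, y) = y/Q (W(Q, y) = (2*y)/((2*Q)) = (2*y)*(1/(2*Q)) = y/Q)
((-8 + W(3, 2)) - 19)*(5 + 5)**2 = ((-8 + 2/3) - 19)*(5 + 5)**2 = ((-8 + 2*(1/3)) - 19)*10**2 = ((-8 + 2/3) - 19)*100 = (-22/3 - 19)*100 = -79/3*100 = -7900/3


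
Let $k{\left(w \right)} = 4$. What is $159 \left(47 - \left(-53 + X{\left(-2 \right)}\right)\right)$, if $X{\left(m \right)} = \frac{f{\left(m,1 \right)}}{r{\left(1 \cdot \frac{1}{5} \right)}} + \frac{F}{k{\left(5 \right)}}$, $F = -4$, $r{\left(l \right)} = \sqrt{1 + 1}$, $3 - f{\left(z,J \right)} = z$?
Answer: $16059 - \frac{795 \sqrt{2}}{2} \approx 15497.0$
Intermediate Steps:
$f{\left(z,J \right)} = 3 - z$
$r{\left(l \right)} = \sqrt{2}$
$X{\left(m \right)} = -1 + \frac{\sqrt{2} \left(3 - m\right)}{2}$ ($X{\left(m \right)} = \frac{3 - m}{\sqrt{2}} - \frac{4}{4} = \left(3 - m\right) \frac{\sqrt{2}}{2} - 1 = \frac{\sqrt{2} \left(3 - m\right)}{2} - 1 = -1 + \frac{\sqrt{2} \left(3 - m\right)}{2}$)
$159 \left(47 - \left(-53 + X{\left(-2 \right)}\right)\right) = 159 \left(47 + \left(53 - \left(-1 + \frac{\sqrt{2} \left(3 - -2\right)}{2}\right)\right)\right) = 159 \left(47 + \left(53 - \left(-1 + \frac{\sqrt{2} \left(3 + 2\right)}{2}\right)\right)\right) = 159 \left(47 + \left(53 - \left(-1 + \frac{1}{2} \sqrt{2} \cdot 5\right)\right)\right) = 159 \left(47 + \left(53 - \left(-1 + \frac{5 \sqrt{2}}{2}\right)\right)\right) = 159 \left(47 + \left(53 + \left(1 - \frac{5 \sqrt{2}}{2}\right)\right)\right) = 159 \left(47 + \left(54 - \frac{5 \sqrt{2}}{2}\right)\right) = 159 \left(101 - \frac{5 \sqrt{2}}{2}\right) = 16059 - \frac{795 \sqrt{2}}{2}$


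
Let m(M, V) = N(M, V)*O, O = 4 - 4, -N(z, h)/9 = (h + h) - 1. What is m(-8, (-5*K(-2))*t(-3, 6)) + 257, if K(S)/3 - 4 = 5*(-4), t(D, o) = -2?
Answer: 257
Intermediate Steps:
N(z, h) = 9 - 18*h (N(z, h) = -9*((h + h) - 1) = -9*(2*h - 1) = -9*(-1 + 2*h) = 9 - 18*h)
O = 0
K(S) = -48 (K(S) = 12 + 3*(5*(-4)) = 12 + 3*(-20) = 12 - 60 = -48)
m(M, V) = 0 (m(M, V) = (9 - 18*V)*0 = 0)
m(-8, (-5*K(-2))*t(-3, 6)) + 257 = 0 + 257 = 257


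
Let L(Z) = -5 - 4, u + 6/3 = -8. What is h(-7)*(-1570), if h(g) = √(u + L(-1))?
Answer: -1570*I*√19 ≈ -6843.5*I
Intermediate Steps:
u = -10 (u = -2 - 8 = -10)
L(Z) = -9
h(g) = I*√19 (h(g) = √(-10 - 9) = √(-19) = I*√19)
h(-7)*(-1570) = (I*√19)*(-1570) = -1570*I*√19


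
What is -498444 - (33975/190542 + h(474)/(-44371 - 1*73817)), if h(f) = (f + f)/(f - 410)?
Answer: -9977646387741085/20017580352 ≈ -4.9844e+5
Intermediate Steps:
h(f) = 2*f/(-410 + f) (h(f) = (2*f)/(-410 + f) = 2*f/(-410 + f))
-498444 - (33975/190542 + h(474)/(-44371 - 1*73817)) = -498444 - (33975/190542 + (2*474/(-410 + 474))/(-44371 - 1*73817)) = -498444 - (33975*(1/190542) + (2*474/64)/(-44371 - 73817)) = -498444 - (11325/63514 + (2*474*(1/64))/(-118188)) = -498444 - (11325/63514 + (237/16)*(-1/118188)) = -498444 - (11325/63514 - 79/630336) = -498444 - 1*3566768797/20017580352 = -498444 - 3566768797/20017580352 = -9977646387741085/20017580352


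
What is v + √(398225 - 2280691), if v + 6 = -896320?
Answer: -896326 + I*√1882466 ≈ -8.9633e+5 + 1372.0*I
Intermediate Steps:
v = -896326 (v = -6 - 896320 = -896326)
v + √(398225 - 2280691) = -896326 + √(398225 - 2280691) = -896326 + √(-1882466) = -896326 + I*√1882466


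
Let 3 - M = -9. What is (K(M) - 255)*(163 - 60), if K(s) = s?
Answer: -25029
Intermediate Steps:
M = 12 (M = 3 - 1*(-9) = 3 + 9 = 12)
(K(M) - 255)*(163 - 60) = (12 - 255)*(163 - 60) = -243*103 = -25029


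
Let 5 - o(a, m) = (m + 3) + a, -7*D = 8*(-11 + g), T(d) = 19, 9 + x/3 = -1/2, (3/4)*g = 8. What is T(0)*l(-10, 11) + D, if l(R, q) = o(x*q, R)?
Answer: 259765/42 ≈ 6184.9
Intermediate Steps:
g = 32/3 (g = (4/3)*8 = 32/3 ≈ 10.667)
x = -57/2 (x = -27 + 3*(-1/2) = -27 - 3/2 = -57/2 ≈ -28.500)
D = 8/21 (D = -8*(-11 + 32/3)/7 = -8*(-1)/(7*3) = -1/7*(-8/3) = 8/21 ≈ 0.38095)
o(a, m) = 2 - a - m (o(a, m) = 5 - ((m + 3) + a) = 5 - ((3 + m) + a) = 5 - (3 + a + m) = 5 + (-3 - a - m) = 2 - a - m)
l(R, q) = 2 - R + 57*q/2 (l(R, q) = 2 - (-57)*q/2 - R = 2 + 57*q/2 - R = 2 - R + 57*q/2)
T(0)*l(-10, 11) + D = 19*(2 - 1*(-10) + (57/2)*11) + 8/21 = 19*(2 + 10 + 627/2) + 8/21 = 19*(651/2) + 8/21 = 12369/2 + 8/21 = 259765/42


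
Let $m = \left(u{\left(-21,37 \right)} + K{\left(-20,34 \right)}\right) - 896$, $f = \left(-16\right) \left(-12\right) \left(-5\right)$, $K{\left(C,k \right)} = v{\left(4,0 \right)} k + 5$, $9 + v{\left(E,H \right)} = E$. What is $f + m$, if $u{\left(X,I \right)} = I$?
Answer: $-1984$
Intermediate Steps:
$v{\left(E,H \right)} = -9 + E$
$K{\left(C,k \right)} = 5 - 5 k$ ($K{\left(C,k \right)} = \left(-9 + 4\right) k + 5 = - 5 k + 5 = 5 - 5 k$)
$f = -960$ ($f = 192 \left(-5\right) = -960$)
$m = -1024$ ($m = \left(37 + \left(5 - 170\right)\right) - 896 = \left(37 - 165\right) - 896 = -128 - 896 = -1024$)
$f + m = -960 - 1024 = -1984$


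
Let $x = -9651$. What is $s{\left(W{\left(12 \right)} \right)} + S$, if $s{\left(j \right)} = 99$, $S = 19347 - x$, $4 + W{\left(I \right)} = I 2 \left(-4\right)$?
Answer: $29097$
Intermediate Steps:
$W{\left(I \right)} = -4 - 8 I$ ($W{\left(I \right)} = -4 + I 2 \left(-4\right) = -4 + 2 I \left(-4\right) = -4 - 8 I$)
$S = 28998$ ($S = 19347 - -9651 = 19347 + 9651 = 28998$)
$s{\left(W{\left(12 \right)} \right)} + S = 99 + 28998 = 29097$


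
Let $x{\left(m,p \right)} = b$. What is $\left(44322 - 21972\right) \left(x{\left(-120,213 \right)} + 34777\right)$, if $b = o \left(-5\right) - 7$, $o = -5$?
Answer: $777668250$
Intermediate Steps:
$b = 18$ ($b = \left(-5\right) \left(-5\right) - 7 = 25 - 7 = 18$)
$x{\left(m,p \right)} = 18$
$\left(44322 - 21972\right) \left(x{\left(-120,213 \right)} + 34777\right) = \left(44322 - 21972\right) \left(18 + 34777\right) = 22350 \cdot 34795 = 777668250$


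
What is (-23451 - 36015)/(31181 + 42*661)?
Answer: -59466/58943 ≈ -1.0089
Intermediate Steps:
(-23451 - 36015)/(31181 + 42*661) = -59466/(31181 + 27762) = -59466/58943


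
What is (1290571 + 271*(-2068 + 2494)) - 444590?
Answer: 961427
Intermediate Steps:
(1290571 + 271*(-2068 + 2494)) - 444590 = (1290571 + 271*426) - 444590 = (1290571 + 115446) - 444590 = 1406017 - 444590 = 961427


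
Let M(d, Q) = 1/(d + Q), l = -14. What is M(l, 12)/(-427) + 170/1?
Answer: 145181/854 ≈ 170.00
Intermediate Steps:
M(d, Q) = 1/(Q + d)
M(l, 12)/(-427) + 170/1 = 1/((12 - 14)*(-427)) + 170/1 = -1/427/(-2) + 170*1 = -½*(-1/427) + 170 = 1/854 + 170 = 145181/854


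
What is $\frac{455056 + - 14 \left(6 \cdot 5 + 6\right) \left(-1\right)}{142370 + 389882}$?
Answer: $\frac{16270}{19009} \approx 0.85591$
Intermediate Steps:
$\frac{455056 + - 14 \left(6 \cdot 5 + 6\right) \left(-1\right)}{142370 + 389882} = \frac{455056 + - 14 \left(30 + 6\right) \left(-1\right)}{532252} = \left(455056 + \left(-14\right) 36 \left(-1\right)\right) \frac{1}{532252} = \left(455056 - -504\right) \frac{1}{532252} = \left(455056 + 504\right) \frac{1}{532252} = 455560 \cdot \frac{1}{532252} = \frac{16270}{19009}$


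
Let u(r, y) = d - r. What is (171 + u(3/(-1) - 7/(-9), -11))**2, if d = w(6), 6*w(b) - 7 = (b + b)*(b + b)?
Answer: 12752041/324 ≈ 39358.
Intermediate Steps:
w(b) = 7/6 + 2*b**2/3 (w(b) = 7/6 + ((b + b)*(b + b))/6 = 7/6 + ((2*b)*(2*b))/6 = 7/6 + (4*b**2)/6 = 7/6 + 2*b**2/3)
d = 151/6 (d = 7/6 + (2/3)*6**2 = 7/6 + (2/3)*36 = 7/6 + 24 = 151/6 ≈ 25.167)
u(r, y) = 151/6 - r
(171 + u(3/(-1) - 7/(-9), -11))**2 = (171 + (151/6 - (3/(-1) - 7/(-9))))**2 = (171 + (151/6 - (3*(-1) - 7*(-1/9))))**2 = (171 + (151/6 - (-3 + 7/9)))**2 = (171 + (151/6 - 1*(-20/9)))**2 = (171 + (151/6 + 20/9))**2 = (171 + 493/18)**2 = (3571/18)**2 = 12752041/324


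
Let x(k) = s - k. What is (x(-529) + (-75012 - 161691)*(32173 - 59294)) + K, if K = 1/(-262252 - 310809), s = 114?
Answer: 3678835407523065/573061 ≈ 6.4196e+9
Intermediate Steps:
K = -1/573061 (K = 1/(-573061) = -1/573061 ≈ -1.7450e-6)
x(k) = 114 - k
(x(-529) + (-75012 - 161691)*(32173 - 59294)) + K = ((114 - 1*(-529)) + (-75012 - 161691)*(32173 - 59294)) - 1/573061 = ((114 + 529) - 236703*(-27121)) - 1/573061 = (643 + 6419622063) - 1/573061 = 6419622706 - 1/573061 = 3678835407523065/573061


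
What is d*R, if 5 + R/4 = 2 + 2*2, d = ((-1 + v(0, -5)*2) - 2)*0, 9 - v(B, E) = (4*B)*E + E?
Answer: 0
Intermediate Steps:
v(B, E) = 9 - E - 4*B*E (v(B, E) = 9 - ((4*B)*E + E) = 9 - (4*B*E + E) = 9 - (E + 4*B*E) = 9 + (-E - 4*B*E) = 9 - E - 4*B*E)
d = 0 (d = ((-1 + (9 - 1*(-5) - 4*0*(-5))*2) - 2)*0 = ((-1 + (9 + 5 + 0)*2) - 2)*0 = ((-1 + 14*2) - 2)*0 = ((-1 + 28) - 2)*0 = (27 - 2)*0 = 25*0 = 0)
R = 4 (R = -20 + 4*(2 + 2*2) = -20 + 4*(2 + 4) = -20 + 4*6 = -20 + 24 = 4)
d*R = 0*4 = 0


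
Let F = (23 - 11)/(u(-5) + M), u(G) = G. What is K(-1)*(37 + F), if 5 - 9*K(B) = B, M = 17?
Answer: 76/3 ≈ 25.333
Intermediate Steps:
F = 1 (F = (23 - 11)/(-5 + 17) = 12/12 = 12*(1/12) = 1)
K(B) = 5/9 - B/9
K(-1)*(37 + F) = (5/9 - ⅑*(-1))*(37 + 1) = (5/9 + ⅑)*38 = (⅔)*38 = 76/3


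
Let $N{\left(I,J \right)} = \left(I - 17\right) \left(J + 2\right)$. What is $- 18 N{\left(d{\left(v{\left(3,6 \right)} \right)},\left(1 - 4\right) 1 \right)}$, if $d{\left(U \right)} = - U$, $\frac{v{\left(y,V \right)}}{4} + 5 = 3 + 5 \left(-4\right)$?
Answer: $1278$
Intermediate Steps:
$v{\left(y,V \right)} = -88$ ($v{\left(y,V \right)} = -20 + 4 \left(3 + 5 \left(-4\right)\right) = -20 + 4 \left(3 - 20\right) = -20 + 4 \left(-17\right) = -20 - 68 = -88$)
$N{\left(I,J \right)} = \left(-17 + I\right) \left(2 + J\right)$
$- 18 N{\left(d{\left(v{\left(3,6 \right)} \right)},\left(1 - 4\right) 1 \right)} = - 18 \left(-34 - 17 \left(1 - 4\right) 1 + 2 \left(\left(-1\right) \left(-88\right)\right) + \left(-1\right) \left(-88\right) \left(1 - 4\right) 1\right) = - 18 \left(-34 - 17 \left(\left(-3\right) 1\right) + 2 \cdot 88 + 88 \left(\left(-3\right) 1\right)\right) = - 18 \left(-34 - -51 + 176 + 88 \left(-3\right)\right) = - 18 \left(-34 + 51 + 176 - 264\right) = \left(-18\right) \left(-71\right) = 1278$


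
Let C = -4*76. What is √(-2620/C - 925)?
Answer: I*√1323255/38 ≈ 30.272*I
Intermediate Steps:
C = -304
√(-2620/C - 925) = √(-2620/(-304) - 925) = √(-2620*(-1/304) - 925) = √(655/76 - 925) = √(-69645/76) = I*√1323255/38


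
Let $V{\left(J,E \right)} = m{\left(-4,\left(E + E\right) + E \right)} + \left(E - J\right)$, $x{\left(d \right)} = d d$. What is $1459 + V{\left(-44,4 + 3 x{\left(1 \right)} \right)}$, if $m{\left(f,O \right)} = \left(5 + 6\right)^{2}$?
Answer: $1631$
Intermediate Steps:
$x{\left(d \right)} = d^{2}$
$m{\left(f,O \right)} = 121$ ($m{\left(f,O \right)} = 11^{2} = 121$)
$V{\left(J,E \right)} = 121 + E - J$ ($V{\left(J,E \right)} = 121 + \left(E - J\right) = 121 + E - J$)
$1459 + V{\left(-44,4 + 3 x{\left(1 \right)} \right)} = 1459 + \left(121 + \left(4 + 3 \cdot 1^{2}\right) - -44\right) = 1459 + \left(121 + \left(4 + 3 \cdot 1\right) + 44\right) = 1459 + \left(121 + \left(4 + 3\right) + 44\right) = 1459 + \left(121 + 7 + 44\right) = 1459 + 172 = 1631$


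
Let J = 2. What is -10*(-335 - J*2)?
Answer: 3390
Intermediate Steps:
-10*(-335 - J*2) = -10*(-335 - 1*2*2) = -10*(-335 - 2*2) = -10*(-335 - 4) = -10*(-339) = 3390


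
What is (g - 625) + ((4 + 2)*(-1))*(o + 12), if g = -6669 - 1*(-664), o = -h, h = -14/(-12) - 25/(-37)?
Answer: -247565/37 ≈ -6690.9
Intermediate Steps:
h = 409/222 (h = -14*(-1/12) - 25*(-1/37) = 7/6 + 25/37 = 409/222 ≈ 1.8423)
o = -409/222 (o = -1*409/222 = -409/222 ≈ -1.8423)
g = -6005 (g = -6669 + 664 = -6005)
(g - 625) + ((4 + 2)*(-1))*(o + 12) = (-6005 - 625) + ((4 + 2)*(-1))*(-409/222 + 12) = -6630 + (6*(-1))*(2255/222) = -6630 - 6*2255/222 = -6630 - 2255/37 = -247565/37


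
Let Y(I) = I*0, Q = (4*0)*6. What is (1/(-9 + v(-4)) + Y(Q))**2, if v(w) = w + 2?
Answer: 1/121 ≈ 0.0082645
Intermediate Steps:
v(w) = 2 + w
Q = 0 (Q = 0*6 = 0)
Y(I) = 0
(1/(-9 + v(-4)) + Y(Q))**2 = (1/(-9 + (2 - 4)) + 0)**2 = (1/(-9 - 2) + 0)**2 = (1/(-11) + 0)**2 = (-1/11 + 0)**2 = (-1/11)**2 = 1/121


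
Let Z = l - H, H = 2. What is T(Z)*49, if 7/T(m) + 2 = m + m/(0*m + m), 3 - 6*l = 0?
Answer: -686/5 ≈ -137.20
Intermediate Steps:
l = ½ (l = ½ - ⅙*0 = ½ + 0 = ½ ≈ 0.50000)
Z = -3/2 (Z = ½ - 1*2 = ½ - 2 = -3/2 ≈ -1.5000)
T(m) = 7/(-1 + m) (T(m) = 7/(-2 + (m + m/(0*m + m))) = 7/(-2 + (m + m/(0 + m))) = 7/(-2 + (m + m/m)) = 7/(-2 + (m + 1)) = 7/(-2 + (1 + m)) = 7/(-1 + m))
T(Z)*49 = (7/(-1 - 3/2))*49 = (7/(-5/2))*49 = (7*(-⅖))*49 = -14/5*49 = -686/5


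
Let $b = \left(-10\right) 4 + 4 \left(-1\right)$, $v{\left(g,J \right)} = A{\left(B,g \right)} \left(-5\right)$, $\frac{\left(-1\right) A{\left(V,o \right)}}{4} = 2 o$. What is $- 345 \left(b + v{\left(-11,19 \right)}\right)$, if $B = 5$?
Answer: $166980$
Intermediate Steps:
$A{\left(V,o \right)} = - 8 o$ ($A{\left(V,o \right)} = - 4 \cdot 2 o = - 8 o$)
$v{\left(g,J \right)} = 40 g$ ($v{\left(g,J \right)} = - 8 g \left(-5\right) = 40 g$)
$b = -44$ ($b = -40 - 4 = -44$)
$- 345 \left(b + v{\left(-11,19 \right)}\right) = - 345 \left(-44 + 40 \left(-11\right)\right) = - 345 \left(-44 - 440\right) = \left(-345\right) \left(-484\right) = 166980$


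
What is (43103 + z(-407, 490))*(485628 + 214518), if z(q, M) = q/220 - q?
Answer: 304620571899/10 ≈ 3.0462e+10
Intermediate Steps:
z(q, M) = -219*q/220 (z(q, M) = q*(1/220) - q = q/220 - q = -219*q/220)
(43103 + z(-407, 490))*(485628 + 214518) = (43103 - 219/220*(-407))*(485628 + 214518) = (43103 + 8103/20)*700146 = (870163/20)*700146 = 304620571899/10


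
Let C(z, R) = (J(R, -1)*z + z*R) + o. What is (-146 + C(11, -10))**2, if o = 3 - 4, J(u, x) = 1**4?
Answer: 60516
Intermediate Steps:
J(u, x) = 1
o = -1
C(z, R) = -1 + z + R*z (C(z, R) = (1*z + z*R) - 1 = (z + R*z) - 1 = -1 + z + R*z)
(-146 + C(11, -10))**2 = (-146 + (-1 + 11 - 10*11))**2 = (-146 + (-1 + 11 - 110))**2 = (-146 - 100)**2 = (-246)**2 = 60516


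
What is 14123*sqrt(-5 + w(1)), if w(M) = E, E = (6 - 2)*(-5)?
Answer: 70615*I ≈ 70615.0*I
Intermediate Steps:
E = -20 (E = 4*(-5) = -20)
w(M) = -20
14123*sqrt(-5 + w(1)) = 14123*sqrt(-5 - 20) = 14123*sqrt(-25) = 14123*(5*I) = 70615*I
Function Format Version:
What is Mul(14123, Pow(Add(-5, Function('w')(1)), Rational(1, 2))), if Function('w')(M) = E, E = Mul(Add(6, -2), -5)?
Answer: Mul(70615, I) ≈ Mul(70615., I)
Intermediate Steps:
E = -20 (E = Mul(4, -5) = -20)
Function('w')(M) = -20
Mul(14123, Pow(Add(-5, Function('w')(1)), Rational(1, 2))) = Mul(14123, Pow(Add(-5, -20), Rational(1, 2))) = Mul(14123, Pow(-25, Rational(1, 2))) = Mul(14123, Mul(5, I)) = Mul(70615, I)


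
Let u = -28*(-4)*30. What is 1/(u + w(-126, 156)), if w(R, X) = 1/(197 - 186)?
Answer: 11/36961 ≈ 0.00029761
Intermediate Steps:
w(R, X) = 1/11
u = 3360 (u = 112*30 = 3360)
1/(u + w(-126, 156)) = 1/(3360 + 1/11) = 1/(36961/11) = 11/36961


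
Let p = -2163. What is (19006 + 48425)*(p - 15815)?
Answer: -1212274518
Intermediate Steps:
(19006 + 48425)*(p - 15815) = (19006 + 48425)*(-2163 - 15815) = 67431*(-17978) = -1212274518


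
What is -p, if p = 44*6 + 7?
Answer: -271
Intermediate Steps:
p = 271 (p = 264 + 7 = 271)
-p = -1*271 = -271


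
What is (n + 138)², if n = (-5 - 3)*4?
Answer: 11236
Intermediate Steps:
n = -32 (n = -8*4 = -32)
(n + 138)² = (-32 + 138)² = 106² = 11236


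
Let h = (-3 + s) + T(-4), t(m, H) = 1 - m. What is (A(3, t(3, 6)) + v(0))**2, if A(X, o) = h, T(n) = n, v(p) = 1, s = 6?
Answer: 0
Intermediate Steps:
h = -1 (h = (-3 + 6) - 4 = 3 - 4 = -1)
A(X, o) = -1
(A(3, t(3, 6)) + v(0))**2 = (-1 + 1)**2 = 0**2 = 0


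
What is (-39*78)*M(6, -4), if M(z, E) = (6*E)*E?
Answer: -292032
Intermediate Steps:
M(z, E) = 6*E²
(-39*78)*M(6, -4) = (-39*78)*(6*(-4)²) = -18252*16 = -3042*96 = -292032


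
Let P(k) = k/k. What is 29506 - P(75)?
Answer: 29505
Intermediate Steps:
P(k) = 1
29506 - P(75) = 29506 - 1*1 = 29506 - 1 = 29505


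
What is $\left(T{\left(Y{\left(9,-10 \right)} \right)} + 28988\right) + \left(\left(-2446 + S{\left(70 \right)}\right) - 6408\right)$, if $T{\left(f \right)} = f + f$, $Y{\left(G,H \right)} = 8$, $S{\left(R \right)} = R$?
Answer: $20220$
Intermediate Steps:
$T{\left(f \right)} = 2 f$
$\left(T{\left(Y{\left(9,-10 \right)} \right)} + 28988\right) + \left(\left(-2446 + S{\left(70 \right)}\right) - 6408\right) = \left(2 \cdot 8 + 28988\right) + \left(\left(-2446 + 70\right) - 6408\right) = \left(16 + 28988\right) - 8784 = 29004 - 8784 = 20220$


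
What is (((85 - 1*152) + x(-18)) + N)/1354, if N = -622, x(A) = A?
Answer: -707/1354 ≈ -0.52216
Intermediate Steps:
(((85 - 1*152) + x(-18)) + N)/1354 = (((85 - 1*152) - 18) - 622)/1354 = (((85 - 152) - 18) - 622)*(1/1354) = ((-67 - 18) - 622)*(1/1354) = (-85 - 622)*(1/1354) = -707*1/1354 = -707/1354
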